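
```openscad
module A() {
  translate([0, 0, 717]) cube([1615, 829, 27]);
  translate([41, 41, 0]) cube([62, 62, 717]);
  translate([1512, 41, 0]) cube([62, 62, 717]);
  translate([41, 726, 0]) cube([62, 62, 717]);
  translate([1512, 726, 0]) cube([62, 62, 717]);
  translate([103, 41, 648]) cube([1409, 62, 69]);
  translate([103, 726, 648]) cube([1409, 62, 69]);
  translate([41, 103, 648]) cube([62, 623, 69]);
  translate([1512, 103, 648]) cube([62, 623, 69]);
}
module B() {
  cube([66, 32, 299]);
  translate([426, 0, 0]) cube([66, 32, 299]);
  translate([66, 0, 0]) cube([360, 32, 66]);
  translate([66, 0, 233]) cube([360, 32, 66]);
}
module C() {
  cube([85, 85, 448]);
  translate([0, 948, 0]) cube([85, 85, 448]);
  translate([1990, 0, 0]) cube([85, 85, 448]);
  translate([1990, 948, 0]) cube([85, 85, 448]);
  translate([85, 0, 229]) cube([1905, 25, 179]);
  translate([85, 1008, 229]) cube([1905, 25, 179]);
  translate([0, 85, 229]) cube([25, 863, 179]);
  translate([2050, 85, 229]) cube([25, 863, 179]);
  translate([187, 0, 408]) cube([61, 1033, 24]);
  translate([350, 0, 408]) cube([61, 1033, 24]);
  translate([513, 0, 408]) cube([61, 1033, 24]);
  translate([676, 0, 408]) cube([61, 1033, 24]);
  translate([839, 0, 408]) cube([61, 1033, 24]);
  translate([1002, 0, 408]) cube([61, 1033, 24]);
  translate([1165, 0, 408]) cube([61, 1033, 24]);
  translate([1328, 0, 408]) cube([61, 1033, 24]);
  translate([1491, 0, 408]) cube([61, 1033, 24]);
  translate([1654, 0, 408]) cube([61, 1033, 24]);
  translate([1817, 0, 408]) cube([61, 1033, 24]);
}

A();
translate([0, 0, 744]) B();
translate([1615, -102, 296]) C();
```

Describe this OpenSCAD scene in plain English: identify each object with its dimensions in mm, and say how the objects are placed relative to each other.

A is a table: top 1615 mm (x) × 829 mm (y), 27 mm thick, upper face at z = 744 mm, on four 62×62 mm square legs, each inset 41 mm from the nearest pair of top edges, running from z = 0 to the bottom of the top. Four apron rails, 62 mm thick and 69 mm tall, run between adjacent legs with their top edges flush with the underside of the top and their outer faces flush with the legs' outer faces.

B is a rectangular picture frame lying in the x–z plane (depth along y). The opening is 360 mm wide (x) by 167 mm tall (z), surrounded by a border 66 mm wide on all four sides. The frame is 32 mm deep and is made of two full-height vertical stiles with two horizontal rails fitted between them.

C is a bed frame 2075 mm long (x) by 1033 mm wide (y). Four 85×85 mm corner posts, 448 mm tall, at the corners of the footprint. Four rails of 25 mm thickness and 179 mm height run between adjacent posts with their undersides at z = 229 mm, their outer faces flush with the outside of the frame (the two x-running rails run between the posts' inner faces; the two y-running rails run between the posts' inner faces). 11 slats, each 61 mm wide (x) and 24 mm thick, lie across the top of the two x-running rails, running the full 1033 mm width of the frame in y; the slats are evenly spaced along x between the inner faces of the end posts with equal gaps (rounded down to the nearest mm) at the −x end and between each pair — any rounding remainder accumulates at the +x end.

The picture frame is on top of the table. The bed frame is beside the table with their tops flush at z = 744.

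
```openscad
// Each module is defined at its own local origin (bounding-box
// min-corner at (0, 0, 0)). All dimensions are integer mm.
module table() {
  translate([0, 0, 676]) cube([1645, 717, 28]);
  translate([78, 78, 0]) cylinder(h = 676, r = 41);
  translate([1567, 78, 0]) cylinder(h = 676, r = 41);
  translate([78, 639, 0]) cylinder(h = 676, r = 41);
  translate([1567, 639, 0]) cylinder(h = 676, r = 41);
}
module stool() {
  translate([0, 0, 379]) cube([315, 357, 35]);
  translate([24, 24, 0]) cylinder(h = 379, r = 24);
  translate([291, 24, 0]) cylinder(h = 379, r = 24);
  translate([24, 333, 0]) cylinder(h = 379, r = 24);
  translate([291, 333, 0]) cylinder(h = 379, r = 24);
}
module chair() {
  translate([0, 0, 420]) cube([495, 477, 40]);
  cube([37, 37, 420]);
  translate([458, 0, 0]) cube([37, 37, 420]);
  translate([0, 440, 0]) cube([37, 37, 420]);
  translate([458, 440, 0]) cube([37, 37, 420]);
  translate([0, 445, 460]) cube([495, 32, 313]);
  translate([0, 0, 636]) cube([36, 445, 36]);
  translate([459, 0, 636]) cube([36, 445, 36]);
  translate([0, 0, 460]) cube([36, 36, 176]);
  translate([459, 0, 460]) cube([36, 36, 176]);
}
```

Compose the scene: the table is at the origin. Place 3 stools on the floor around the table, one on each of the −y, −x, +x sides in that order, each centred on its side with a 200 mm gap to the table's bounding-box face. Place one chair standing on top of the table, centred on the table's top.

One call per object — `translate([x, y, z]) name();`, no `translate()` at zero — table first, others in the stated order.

table();
translate([665, -557, 0]) stool();
translate([-515, 180, 0]) stool();
translate([1845, 180, 0]) stool();
translate([575, 120, 704]) chair();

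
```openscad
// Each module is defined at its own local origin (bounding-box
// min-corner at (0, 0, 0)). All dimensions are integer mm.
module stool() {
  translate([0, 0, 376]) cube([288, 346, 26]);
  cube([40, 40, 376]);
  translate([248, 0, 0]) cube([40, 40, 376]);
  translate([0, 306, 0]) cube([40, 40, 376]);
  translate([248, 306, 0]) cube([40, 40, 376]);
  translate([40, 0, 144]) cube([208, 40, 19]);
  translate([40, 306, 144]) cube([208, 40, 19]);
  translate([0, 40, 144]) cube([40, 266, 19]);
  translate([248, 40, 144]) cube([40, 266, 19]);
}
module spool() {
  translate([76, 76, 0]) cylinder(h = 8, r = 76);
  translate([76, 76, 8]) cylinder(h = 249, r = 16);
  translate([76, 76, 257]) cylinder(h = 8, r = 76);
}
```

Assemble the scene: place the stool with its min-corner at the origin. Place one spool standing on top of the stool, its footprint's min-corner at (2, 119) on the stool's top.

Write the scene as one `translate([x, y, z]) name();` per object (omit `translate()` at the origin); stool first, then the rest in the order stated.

stool();
translate([2, 119, 402]) spool();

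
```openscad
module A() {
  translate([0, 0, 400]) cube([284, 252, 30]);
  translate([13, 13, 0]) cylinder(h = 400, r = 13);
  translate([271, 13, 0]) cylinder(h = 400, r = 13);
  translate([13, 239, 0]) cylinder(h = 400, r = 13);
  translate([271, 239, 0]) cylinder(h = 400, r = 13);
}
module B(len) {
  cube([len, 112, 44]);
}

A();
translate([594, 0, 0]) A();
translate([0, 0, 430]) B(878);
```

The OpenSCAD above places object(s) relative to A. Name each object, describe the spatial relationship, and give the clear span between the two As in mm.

A is a stool. B is a beam. A beam spans the tops of two stools. The clear span between the two stools is 310 mm.

Second stool starts at x = 594; first ends at x = 284; clear span = 594 − 284 = 310 mm.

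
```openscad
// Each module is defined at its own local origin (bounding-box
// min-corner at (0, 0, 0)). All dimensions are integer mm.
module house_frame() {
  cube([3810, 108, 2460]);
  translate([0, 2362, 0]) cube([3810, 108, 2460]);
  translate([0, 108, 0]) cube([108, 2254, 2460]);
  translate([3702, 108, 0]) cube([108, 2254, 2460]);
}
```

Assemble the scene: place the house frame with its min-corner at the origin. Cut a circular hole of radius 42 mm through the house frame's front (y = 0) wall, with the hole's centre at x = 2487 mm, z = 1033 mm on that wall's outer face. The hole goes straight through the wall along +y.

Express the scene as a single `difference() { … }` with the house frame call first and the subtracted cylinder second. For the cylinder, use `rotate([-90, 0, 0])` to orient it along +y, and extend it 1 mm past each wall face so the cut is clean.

difference() {
  house_frame();
  translate([2487, -1, 1033]) rotate([-90, 0, 0]) cylinder(h = 110, r = 42);
}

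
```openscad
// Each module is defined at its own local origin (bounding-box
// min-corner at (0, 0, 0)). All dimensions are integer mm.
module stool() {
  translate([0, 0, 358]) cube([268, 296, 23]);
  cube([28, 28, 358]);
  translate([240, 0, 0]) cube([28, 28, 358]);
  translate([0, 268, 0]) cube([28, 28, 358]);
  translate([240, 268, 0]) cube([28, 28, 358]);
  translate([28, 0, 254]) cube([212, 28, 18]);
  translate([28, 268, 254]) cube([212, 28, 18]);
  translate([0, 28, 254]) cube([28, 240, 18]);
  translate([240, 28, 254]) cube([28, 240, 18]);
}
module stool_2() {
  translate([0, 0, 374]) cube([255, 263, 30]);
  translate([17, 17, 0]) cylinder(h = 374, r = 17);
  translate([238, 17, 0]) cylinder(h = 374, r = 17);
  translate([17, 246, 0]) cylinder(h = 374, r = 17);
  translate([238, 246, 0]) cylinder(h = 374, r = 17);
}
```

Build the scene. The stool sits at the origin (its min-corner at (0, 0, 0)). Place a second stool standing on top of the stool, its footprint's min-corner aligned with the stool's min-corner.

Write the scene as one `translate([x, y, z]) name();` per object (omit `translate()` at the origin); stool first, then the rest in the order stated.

stool();
translate([0, 0, 381]) stool_2();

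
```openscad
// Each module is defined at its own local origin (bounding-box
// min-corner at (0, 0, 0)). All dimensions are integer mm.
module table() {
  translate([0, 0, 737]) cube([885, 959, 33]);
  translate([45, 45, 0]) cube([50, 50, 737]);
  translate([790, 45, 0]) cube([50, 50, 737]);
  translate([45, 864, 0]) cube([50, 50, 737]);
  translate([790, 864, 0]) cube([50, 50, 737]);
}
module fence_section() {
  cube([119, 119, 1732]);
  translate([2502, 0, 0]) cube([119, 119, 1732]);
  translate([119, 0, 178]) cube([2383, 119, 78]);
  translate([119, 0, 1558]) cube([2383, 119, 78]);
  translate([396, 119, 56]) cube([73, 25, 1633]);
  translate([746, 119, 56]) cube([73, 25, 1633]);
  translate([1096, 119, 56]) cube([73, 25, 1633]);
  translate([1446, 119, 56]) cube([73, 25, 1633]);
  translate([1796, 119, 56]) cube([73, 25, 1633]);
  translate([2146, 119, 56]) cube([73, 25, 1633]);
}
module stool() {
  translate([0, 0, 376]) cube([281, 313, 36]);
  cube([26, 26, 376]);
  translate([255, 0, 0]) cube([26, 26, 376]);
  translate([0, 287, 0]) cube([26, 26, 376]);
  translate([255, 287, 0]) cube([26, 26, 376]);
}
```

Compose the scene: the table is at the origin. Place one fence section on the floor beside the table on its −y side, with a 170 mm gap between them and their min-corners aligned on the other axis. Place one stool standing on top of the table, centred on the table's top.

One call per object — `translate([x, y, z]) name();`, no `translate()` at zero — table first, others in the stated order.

table();
translate([0, -314, 0]) fence_section();
translate([302, 323, 770]) stool();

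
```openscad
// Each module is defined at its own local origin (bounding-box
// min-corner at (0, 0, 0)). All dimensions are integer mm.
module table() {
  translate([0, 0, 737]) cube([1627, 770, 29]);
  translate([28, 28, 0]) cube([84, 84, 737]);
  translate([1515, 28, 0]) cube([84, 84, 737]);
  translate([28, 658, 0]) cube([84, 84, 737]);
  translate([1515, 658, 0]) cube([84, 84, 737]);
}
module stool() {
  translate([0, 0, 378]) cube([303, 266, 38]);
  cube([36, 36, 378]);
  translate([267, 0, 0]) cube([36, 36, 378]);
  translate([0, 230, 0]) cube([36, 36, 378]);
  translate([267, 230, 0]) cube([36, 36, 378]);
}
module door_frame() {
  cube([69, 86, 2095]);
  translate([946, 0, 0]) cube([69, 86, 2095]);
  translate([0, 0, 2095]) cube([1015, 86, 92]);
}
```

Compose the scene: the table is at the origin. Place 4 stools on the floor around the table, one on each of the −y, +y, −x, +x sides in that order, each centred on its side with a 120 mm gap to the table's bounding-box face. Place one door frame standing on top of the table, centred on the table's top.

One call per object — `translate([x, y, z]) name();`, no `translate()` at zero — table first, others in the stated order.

table();
translate([662, -386, 0]) stool();
translate([662, 890, 0]) stool();
translate([-423, 252, 0]) stool();
translate([1747, 252, 0]) stool();
translate([306, 342, 766]) door_frame();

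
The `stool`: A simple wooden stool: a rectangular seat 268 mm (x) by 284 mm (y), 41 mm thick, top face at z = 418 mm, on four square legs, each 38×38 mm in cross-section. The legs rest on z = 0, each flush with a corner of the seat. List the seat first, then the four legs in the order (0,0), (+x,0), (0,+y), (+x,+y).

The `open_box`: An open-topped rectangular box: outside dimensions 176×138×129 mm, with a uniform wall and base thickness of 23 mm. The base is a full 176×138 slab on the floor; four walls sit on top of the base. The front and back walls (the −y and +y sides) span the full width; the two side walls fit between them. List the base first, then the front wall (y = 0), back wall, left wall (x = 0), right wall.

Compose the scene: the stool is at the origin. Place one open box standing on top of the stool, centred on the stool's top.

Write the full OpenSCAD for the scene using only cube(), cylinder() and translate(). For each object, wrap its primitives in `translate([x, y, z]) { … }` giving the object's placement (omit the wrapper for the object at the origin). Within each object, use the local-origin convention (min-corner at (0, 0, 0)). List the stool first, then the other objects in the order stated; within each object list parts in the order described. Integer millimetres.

translate([0, 0, 377]) cube([268, 284, 41]);
cube([38, 38, 377]);
translate([230, 0, 0]) cube([38, 38, 377]);
translate([0, 246, 0]) cube([38, 38, 377]);
translate([230, 246, 0]) cube([38, 38, 377]);
translate([46, 73, 418]) {
  cube([176, 138, 23]);
  translate([0, 0, 23]) cube([176, 23, 106]);
  translate([0, 115, 23]) cube([176, 23, 106]);
  translate([0, 23, 23]) cube([23, 92, 106]);
  translate([153, 23, 23]) cube([23, 92, 106]);
}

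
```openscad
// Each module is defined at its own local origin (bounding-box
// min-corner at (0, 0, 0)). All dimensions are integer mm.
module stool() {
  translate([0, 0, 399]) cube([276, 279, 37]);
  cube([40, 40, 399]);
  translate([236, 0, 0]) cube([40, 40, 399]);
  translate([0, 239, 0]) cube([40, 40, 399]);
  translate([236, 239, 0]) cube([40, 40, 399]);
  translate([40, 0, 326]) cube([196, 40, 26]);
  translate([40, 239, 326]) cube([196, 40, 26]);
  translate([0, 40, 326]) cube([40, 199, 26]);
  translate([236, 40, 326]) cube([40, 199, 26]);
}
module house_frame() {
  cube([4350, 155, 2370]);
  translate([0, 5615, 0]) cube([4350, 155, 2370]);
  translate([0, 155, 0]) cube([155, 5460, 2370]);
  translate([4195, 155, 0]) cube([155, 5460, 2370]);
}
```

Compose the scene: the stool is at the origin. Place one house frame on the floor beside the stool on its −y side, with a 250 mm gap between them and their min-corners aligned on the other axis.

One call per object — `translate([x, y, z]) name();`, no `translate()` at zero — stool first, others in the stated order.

stool();
translate([0, -6020, 0]) house_frame();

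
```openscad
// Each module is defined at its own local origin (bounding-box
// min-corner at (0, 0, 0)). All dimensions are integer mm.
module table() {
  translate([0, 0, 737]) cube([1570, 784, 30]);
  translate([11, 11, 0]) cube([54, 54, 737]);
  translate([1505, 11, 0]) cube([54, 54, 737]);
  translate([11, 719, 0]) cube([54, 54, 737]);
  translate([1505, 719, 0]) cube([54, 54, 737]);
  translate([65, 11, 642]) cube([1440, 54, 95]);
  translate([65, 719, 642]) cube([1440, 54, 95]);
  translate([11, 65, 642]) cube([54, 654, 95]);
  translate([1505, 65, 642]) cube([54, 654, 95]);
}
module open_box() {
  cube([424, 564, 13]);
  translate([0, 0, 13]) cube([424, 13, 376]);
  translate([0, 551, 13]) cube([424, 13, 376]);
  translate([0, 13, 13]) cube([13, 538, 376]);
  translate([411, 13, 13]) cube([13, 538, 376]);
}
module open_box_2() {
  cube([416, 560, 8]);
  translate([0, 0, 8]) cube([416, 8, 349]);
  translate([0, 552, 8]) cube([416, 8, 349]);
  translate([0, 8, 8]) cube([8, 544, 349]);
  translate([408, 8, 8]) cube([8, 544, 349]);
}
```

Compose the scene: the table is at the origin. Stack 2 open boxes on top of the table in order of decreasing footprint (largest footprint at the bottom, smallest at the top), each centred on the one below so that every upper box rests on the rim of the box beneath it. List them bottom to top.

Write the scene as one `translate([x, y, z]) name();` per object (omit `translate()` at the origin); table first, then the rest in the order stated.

table();
translate([573, 110, 767]) open_box();
translate([577, 112, 1156]) open_box_2();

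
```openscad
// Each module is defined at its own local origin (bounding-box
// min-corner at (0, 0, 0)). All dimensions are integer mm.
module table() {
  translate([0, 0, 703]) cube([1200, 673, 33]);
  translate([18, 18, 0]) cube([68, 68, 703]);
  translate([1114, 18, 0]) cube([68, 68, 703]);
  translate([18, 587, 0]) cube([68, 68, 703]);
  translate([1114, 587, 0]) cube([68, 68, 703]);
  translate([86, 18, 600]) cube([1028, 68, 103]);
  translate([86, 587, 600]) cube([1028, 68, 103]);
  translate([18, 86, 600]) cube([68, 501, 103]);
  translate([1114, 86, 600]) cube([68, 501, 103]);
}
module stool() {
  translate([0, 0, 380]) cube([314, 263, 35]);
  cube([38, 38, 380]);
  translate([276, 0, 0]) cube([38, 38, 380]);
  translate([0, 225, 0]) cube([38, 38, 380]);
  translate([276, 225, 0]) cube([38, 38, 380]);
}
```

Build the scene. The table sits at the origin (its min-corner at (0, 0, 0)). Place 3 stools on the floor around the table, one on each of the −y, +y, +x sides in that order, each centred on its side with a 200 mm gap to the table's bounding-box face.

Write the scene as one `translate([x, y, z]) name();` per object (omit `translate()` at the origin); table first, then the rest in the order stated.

table();
translate([443, -463, 0]) stool();
translate([443, 873, 0]) stool();
translate([1400, 205, 0]) stool();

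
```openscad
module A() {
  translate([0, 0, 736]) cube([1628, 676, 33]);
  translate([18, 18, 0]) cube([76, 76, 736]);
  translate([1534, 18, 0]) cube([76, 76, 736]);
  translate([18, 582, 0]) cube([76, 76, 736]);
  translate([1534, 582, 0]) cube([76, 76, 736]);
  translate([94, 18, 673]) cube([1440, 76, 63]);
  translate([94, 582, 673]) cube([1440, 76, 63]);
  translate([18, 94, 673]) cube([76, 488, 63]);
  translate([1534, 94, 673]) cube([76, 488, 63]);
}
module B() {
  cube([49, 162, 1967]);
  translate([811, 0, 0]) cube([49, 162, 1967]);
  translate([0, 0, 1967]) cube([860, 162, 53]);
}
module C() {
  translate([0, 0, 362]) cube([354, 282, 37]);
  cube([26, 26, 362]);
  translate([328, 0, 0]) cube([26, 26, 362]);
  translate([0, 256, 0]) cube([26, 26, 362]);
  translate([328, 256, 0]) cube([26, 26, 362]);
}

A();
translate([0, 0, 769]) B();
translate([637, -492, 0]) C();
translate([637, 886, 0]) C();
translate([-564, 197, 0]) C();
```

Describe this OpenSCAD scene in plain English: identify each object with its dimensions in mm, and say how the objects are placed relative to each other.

A is a table: top 1628 mm (x) × 676 mm (y), 33 mm thick, upper face at z = 769 mm, on four 76×76 mm square legs, each inset 18 mm from the nearest pair of top edges, running from z = 0 to the bottom of the top. Four apron rails, 76 mm thick and 63 mm tall, run between adjacent legs with their top edges flush with the underside of the top and their outer faces flush with the legs' outer faces.

B is a door frame. The clear opening is 762 mm wide and 1967 mm high. Two 49 mm wide jambs, 162 mm deep, stand either side of the opening from the floor to the top of the opening. A 53 mm thick head sits across the top of both jambs, spanning the full outside width of the frame.

C is a simple wooden stool: a rectangular seat 354 mm (x) by 282 mm (y), 37 mm thick, top face at z = 399 mm, on four square legs, each 26×26 mm in cross-section. The legs rest on z = 0, each flush with a corner of the seat.

The door frame is on top of the table. Three stools sit around the table at the −y, +y, −x sides.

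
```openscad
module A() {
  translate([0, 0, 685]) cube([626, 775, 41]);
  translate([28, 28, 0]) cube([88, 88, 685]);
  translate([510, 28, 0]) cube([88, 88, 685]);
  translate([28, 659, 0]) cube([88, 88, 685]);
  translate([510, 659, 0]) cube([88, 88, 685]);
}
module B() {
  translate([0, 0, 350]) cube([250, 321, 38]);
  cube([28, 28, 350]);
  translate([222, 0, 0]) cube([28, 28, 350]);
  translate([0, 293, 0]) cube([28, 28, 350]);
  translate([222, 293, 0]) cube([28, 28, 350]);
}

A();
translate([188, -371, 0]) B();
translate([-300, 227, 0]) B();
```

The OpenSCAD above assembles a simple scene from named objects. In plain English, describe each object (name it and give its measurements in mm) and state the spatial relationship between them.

A is a table: top 626 mm (x) × 775 mm (y), 41 mm thick, upper face at z = 726 mm, on four 88×88 mm square legs, each inset 28 mm from the nearest pair of top edges, running from z = 0 to the bottom of the top.

B is a simple wooden stool: a rectangular seat 250 mm (x) by 321 mm (y), 38 mm thick, top face at z = 388 mm, on four square legs, each 28×28 mm in cross-section. The legs rest on z = 0, each flush with a corner of the seat.

Two stools sit around the table at the −y, −x sides.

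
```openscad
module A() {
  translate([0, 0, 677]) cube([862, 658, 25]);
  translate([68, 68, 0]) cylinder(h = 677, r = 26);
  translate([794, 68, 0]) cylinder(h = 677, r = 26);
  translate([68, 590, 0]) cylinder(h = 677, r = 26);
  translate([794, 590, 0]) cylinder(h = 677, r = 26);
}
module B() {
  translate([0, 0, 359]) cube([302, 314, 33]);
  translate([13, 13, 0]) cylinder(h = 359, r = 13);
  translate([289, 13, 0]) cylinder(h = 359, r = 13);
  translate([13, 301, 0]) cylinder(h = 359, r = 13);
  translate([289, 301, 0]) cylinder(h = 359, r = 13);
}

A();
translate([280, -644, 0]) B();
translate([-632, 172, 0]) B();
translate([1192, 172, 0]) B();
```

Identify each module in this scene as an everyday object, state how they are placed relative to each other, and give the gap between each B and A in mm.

Each stool's nearest face is 330 mm from the table's bounding box.

A is a table. B is a stool. Three stools sit around the table at the −y, −x, +x sides. The gap between each stool and the table is 330 mm.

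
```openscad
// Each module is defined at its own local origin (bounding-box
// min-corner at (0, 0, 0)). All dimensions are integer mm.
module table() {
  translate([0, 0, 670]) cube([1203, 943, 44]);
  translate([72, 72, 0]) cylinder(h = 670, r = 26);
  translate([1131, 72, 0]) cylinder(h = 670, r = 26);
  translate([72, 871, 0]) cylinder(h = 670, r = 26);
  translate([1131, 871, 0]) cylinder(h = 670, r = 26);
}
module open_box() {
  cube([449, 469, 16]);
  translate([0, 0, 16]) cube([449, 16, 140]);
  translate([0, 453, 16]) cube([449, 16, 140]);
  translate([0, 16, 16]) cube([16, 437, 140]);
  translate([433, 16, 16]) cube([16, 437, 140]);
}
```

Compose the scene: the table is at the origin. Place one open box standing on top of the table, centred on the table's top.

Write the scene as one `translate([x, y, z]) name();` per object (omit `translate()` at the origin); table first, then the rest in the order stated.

table();
translate([377, 237, 714]) open_box();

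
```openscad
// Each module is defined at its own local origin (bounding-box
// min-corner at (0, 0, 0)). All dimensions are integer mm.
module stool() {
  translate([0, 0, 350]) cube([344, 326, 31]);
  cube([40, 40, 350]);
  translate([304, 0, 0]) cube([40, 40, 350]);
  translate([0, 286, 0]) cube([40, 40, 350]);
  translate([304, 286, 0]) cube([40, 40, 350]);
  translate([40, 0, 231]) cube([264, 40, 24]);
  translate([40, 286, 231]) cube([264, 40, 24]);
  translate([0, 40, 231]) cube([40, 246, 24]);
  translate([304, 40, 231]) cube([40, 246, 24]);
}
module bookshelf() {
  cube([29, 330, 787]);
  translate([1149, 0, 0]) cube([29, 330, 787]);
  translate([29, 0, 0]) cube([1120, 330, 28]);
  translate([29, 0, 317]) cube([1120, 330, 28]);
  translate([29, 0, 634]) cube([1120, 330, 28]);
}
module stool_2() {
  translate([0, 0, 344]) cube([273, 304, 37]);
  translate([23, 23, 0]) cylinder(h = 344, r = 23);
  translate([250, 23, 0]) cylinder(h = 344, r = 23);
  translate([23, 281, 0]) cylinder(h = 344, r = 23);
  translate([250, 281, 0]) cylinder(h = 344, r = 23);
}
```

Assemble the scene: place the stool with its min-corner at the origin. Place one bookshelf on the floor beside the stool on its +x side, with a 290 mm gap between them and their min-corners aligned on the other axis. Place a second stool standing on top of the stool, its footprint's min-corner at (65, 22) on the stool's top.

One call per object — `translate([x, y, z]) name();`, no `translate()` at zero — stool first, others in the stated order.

stool();
translate([634, 0, 0]) bookshelf();
translate([65, 22, 381]) stool_2();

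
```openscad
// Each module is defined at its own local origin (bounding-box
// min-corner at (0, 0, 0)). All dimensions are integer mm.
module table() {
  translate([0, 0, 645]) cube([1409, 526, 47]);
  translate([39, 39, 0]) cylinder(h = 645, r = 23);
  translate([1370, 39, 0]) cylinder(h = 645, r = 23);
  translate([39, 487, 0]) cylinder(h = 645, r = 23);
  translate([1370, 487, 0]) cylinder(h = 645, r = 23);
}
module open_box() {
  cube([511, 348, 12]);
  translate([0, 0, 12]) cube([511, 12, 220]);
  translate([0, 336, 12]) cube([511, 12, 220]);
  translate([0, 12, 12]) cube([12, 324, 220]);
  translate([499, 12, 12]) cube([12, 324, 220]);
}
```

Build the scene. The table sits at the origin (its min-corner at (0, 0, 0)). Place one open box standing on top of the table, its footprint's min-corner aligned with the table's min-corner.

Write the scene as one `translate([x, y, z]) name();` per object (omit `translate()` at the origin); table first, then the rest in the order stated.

table();
translate([0, 0, 692]) open_box();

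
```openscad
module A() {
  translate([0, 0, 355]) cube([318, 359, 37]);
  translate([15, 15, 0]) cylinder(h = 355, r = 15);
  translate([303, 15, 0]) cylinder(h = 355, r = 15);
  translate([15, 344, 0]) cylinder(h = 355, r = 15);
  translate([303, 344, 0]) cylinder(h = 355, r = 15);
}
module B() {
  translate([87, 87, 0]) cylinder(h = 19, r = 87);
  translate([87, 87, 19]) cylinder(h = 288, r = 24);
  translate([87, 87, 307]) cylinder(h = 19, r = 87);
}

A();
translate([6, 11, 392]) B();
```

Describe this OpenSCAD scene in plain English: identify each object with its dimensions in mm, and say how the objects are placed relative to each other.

A is a four-legged stool. The seat is 318×359 mm, 37 mm thick, top at z = 392 mm. It stands on four round legs, each 30 mm in diameter, from z = 0 to the seat underside, each leg's axis is inset half a diameter from the nearest pair of seat edges (so the leg's bounding box is flush with the corner).

B is a spool: two coaxial disc flanges of radius 87 mm and thickness 19 mm, joined by a core cylinder of radius 24 mm and height 288 mm. The lower flange rests on z = 0 and the three cylinders share a vertical axis.

The spool is on top of the stool.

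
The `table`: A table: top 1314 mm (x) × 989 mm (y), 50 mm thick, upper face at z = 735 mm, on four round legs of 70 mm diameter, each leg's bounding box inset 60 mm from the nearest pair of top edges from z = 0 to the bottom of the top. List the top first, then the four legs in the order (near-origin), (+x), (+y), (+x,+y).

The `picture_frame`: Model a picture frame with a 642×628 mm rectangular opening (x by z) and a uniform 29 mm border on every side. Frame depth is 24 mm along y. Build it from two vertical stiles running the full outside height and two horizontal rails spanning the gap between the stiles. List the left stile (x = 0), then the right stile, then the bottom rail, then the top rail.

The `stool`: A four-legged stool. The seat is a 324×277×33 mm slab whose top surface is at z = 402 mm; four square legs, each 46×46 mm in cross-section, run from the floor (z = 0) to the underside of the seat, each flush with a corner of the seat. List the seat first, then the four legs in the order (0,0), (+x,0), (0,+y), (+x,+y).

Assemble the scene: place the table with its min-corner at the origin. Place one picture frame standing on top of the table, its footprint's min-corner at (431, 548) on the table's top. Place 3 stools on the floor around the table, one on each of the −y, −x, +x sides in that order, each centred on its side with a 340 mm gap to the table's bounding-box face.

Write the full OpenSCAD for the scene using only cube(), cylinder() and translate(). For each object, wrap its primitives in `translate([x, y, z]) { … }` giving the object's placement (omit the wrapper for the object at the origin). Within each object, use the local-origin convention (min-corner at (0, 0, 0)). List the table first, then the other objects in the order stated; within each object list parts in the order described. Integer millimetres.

translate([0, 0, 685]) cube([1314, 989, 50]);
translate([95, 95, 0]) cylinder(h = 685, r = 35);
translate([1219, 95, 0]) cylinder(h = 685, r = 35);
translate([95, 894, 0]) cylinder(h = 685, r = 35);
translate([1219, 894, 0]) cylinder(h = 685, r = 35);
translate([431, 548, 735]) {
  cube([29, 24, 686]);
  translate([671, 0, 0]) cube([29, 24, 686]);
  translate([29, 0, 0]) cube([642, 24, 29]);
  translate([29, 0, 657]) cube([642, 24, 29]);
}
translate([495, -617, 0]) {
  translate([0, 0, 369]) cube([324, 277, 33]);
  cube([46, 46, 369]);
  translate([278, 0, 0]) cube([46, 46, 369]);
  translate([0, 231, 0]) cube([46, 46, 369]);
  translate([278, 231, 0]) cube([46, 46, 369]);
}
translate([-664, 356, 0]) {
  translate([0, 0, 369]) cube([324, 277, 33]);
  cube([46, 46, 369]);
  translate([278, 0, 0]) cube([46, 46, 369]);
  translate([0, 231, 0]) cube([46, 46, 369]);
  translate([278, 231, 0]) cube([46, 46, 369]);
}
translate([1654, 356, 0]) {
  translate([0, 0, 369]) cube([324, 277, 33]);
  cube([46, 46, 369]);
  translate([278, 0, 0]) cube([46, 46, 369]);
  translate([0, 231, 0]) cube([46, 46, 369]);
  translate([278, 231, 0]) cube([46, 46, 369]);
}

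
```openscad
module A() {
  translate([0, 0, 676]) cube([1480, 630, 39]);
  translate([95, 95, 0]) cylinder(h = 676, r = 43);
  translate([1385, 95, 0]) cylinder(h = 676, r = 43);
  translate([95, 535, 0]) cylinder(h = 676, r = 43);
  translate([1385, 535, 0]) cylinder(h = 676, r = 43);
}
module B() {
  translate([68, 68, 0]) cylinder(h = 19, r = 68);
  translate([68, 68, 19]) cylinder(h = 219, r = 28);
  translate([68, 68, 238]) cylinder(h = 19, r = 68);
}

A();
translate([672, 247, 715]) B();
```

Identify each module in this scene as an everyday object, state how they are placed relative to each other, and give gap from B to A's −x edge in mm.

A is a table. B is a spool. The spool is on top of the table, centred. The gap from the spool to the table's −x edge is 672 mm.

The spool's min-x is at 672; the table's min-x is 0; gap = 672 mm.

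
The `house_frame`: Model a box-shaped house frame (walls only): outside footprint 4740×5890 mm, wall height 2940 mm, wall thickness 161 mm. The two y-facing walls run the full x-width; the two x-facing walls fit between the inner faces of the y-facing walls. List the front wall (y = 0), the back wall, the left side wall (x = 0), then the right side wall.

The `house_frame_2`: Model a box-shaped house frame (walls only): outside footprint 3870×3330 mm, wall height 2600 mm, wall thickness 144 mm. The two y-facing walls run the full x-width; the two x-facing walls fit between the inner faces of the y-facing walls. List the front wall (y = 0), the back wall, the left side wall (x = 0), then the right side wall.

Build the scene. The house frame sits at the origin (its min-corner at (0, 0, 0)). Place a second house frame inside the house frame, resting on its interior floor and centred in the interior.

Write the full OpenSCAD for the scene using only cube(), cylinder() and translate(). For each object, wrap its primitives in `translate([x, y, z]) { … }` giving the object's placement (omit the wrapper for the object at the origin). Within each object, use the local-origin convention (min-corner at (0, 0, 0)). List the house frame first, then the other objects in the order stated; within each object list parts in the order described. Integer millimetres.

cube([4740, 161, 2940]);
translate([0, 5729, 0]) cube([4740, 161, 2940]);
translate([0, 161, 0]) cube([161, 5568, 2940]);
translate([4579, 161, 0]) cube([161, 5568, 2940]);
translate([435, 1280, 0]) {
  cube([3870, 144, 2600]);
  translate([0, 3186, 0]) cube([3870, 144, 2600]);
  translate([0, 144, 0]) cube([144, 3042, 2600]);
  translate([3726, 144, 0]) cube([144, 3042, 2600]);
}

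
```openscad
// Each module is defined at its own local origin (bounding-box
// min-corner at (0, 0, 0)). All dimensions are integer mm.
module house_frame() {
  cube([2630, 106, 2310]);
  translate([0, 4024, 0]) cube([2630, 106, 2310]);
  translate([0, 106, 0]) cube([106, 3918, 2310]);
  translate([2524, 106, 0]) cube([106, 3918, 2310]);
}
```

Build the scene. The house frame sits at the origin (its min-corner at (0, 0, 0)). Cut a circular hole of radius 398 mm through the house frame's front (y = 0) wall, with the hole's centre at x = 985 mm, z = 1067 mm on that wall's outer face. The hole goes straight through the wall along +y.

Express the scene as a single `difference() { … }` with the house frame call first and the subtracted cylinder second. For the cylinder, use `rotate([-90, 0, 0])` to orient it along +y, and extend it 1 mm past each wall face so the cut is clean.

difference() {
  house_frame();
  translate([985, -1, 1067]) rotate([-90, 0, 0]) cylinder(h = 108, r = 398);
}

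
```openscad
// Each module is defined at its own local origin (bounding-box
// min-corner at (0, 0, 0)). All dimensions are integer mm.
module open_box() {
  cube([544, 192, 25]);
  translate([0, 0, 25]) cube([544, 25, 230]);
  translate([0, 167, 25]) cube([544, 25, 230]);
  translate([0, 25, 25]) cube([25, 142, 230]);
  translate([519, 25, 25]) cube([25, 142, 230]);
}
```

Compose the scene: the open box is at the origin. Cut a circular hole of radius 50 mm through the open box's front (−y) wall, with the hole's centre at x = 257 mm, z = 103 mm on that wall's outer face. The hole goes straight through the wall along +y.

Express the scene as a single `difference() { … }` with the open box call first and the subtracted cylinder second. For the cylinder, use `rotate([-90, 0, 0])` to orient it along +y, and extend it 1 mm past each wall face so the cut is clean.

difference() {
  open_box();
  translate([257, -1, 103]) rotate([-90, 0, 0]) cylinder(h = 27, r = 50);
}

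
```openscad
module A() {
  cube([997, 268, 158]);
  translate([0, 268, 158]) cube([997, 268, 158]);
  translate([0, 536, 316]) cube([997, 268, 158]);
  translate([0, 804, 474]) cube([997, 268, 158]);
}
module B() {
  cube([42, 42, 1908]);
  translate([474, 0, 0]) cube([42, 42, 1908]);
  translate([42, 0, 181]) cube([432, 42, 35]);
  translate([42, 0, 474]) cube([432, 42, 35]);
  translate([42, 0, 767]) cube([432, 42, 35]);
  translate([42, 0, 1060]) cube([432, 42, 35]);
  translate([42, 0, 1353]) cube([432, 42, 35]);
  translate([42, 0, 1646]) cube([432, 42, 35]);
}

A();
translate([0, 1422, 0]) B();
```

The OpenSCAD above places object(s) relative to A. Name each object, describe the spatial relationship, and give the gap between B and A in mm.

A is a staircase. B is a ladder. The ladder is on the floor beside the staircase on its +y side. The gap between the ladder and the staircase is 350 mm.

The ladder's nearest face is 350 mm from the staircase's +y face.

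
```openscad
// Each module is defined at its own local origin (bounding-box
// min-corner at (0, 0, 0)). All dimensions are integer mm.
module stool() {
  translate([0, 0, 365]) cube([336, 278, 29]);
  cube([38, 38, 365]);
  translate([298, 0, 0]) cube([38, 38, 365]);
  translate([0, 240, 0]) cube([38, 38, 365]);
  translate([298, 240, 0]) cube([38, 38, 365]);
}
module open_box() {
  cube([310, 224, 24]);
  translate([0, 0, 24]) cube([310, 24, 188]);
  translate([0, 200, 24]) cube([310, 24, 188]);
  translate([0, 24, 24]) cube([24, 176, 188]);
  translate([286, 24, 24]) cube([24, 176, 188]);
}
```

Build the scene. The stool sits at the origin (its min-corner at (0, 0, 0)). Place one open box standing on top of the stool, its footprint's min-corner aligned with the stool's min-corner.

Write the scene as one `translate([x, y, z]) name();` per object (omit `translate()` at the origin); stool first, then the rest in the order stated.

stool();
translate([0, 0, 394]) open_box();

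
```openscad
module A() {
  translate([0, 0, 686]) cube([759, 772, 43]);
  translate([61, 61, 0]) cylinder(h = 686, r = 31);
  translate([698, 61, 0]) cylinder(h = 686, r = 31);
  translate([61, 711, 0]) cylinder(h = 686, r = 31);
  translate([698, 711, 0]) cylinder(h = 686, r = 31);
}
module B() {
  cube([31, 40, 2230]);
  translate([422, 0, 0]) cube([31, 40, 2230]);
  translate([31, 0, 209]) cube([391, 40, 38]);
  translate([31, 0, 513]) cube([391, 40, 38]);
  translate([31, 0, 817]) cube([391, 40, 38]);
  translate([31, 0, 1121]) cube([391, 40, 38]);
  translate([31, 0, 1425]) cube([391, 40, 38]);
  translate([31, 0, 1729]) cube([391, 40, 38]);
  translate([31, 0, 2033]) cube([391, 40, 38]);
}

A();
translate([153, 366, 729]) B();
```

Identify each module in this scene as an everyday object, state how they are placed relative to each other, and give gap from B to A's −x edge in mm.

A is a table. B is a ladder. The ladder is on top of the table, centred. The gap from the ladder to the table's −x edge is 153 mm.

The ladder's min-x is at 153; the table's min-x is 0; gap = 153 mm.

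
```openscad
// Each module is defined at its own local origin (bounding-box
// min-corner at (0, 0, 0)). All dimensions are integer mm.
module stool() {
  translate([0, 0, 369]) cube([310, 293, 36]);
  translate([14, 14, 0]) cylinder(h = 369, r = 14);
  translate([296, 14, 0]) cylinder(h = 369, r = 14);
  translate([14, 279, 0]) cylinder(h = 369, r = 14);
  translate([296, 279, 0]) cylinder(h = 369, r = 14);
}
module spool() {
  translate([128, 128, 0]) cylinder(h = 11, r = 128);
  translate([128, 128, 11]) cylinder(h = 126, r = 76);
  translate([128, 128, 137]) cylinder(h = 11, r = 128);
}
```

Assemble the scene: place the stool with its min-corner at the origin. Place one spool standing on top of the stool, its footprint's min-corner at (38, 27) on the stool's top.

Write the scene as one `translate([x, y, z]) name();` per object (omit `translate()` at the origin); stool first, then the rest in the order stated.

stool();
translate([38, 27, 405]) spool();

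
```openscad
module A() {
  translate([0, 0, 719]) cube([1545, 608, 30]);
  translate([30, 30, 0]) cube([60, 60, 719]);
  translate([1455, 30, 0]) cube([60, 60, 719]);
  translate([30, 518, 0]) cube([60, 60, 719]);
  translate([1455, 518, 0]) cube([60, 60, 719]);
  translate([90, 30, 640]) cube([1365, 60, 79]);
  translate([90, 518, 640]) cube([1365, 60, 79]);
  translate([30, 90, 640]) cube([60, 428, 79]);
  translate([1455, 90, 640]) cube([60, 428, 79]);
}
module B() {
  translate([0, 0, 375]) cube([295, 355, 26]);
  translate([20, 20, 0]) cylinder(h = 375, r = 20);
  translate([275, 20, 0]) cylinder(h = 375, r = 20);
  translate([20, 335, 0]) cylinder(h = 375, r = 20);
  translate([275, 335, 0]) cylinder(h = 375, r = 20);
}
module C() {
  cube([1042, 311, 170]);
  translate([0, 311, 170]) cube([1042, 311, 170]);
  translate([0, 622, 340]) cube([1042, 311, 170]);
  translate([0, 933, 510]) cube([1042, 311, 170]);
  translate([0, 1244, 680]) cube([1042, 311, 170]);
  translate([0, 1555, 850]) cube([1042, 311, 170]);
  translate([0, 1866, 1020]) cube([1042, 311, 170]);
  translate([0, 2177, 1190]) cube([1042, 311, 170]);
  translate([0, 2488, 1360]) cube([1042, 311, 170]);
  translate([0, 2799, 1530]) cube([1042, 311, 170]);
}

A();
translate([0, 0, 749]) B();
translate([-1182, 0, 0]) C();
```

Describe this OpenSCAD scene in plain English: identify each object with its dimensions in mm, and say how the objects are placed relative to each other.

A is a table with a 1545×608 mm rectangular top, 30 mm thick, top surface at z = 749 mm, supported by four 60×60 mm square legs, each inset 30 mm from the nearest pair of top edges, running from the floor. Four apron rails, 60 mm thick and 79 mm tall, run between adjacent legs with their top edges flush with the underside of the top and their outer faces flush with the legs' outer faces.

B is a simple wooden stool: a rectangular seat 295 mm (x) by 355 mm (y), 26 mm thick, top face at z = 401 mm, on four round legs, each 40 mm in diameter. The legs rest on z = 0, each leg's axis is inset half a diameter from the nearest pair of seat edges (so the leg's bounding box is flush with the corner).

C is a run of 10 identical solid stair steps. Each tread is 1042×311 mm and each step block is 170 mm high. Step 1 rests on the floor; step k is offset from step 1 by (k−1)×311 mm in y and (k−1)×170 mm in z.

The stool is on top of the table. The staircase is on the floor beside the table on its −x side.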